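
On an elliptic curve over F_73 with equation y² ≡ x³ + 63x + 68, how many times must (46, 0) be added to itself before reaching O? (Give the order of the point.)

2P: (46, 0) + (46, 0): same x and y₁ ≡ -y₂, so the sum is O.
2P = O, so the order is 2.

2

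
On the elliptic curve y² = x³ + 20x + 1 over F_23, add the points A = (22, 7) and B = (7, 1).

(19, 8)

(22, 7) + (7, 1). λ = (1 - 7)/(7 - 22) ≡ 17/8 mod 23. 8⁻¹ ≡ 3 (mod 23), so λ ≡ 5.
  x = λ² - 22 - 7 = 25 - 29 ≡ 19; y = λ·(22 - 19) - 7 ≡ 8. → (19, 8)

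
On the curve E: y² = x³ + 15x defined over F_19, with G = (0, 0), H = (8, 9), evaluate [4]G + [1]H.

First 4G:
Double-and-add on 4 = (100)₂. Start with G = (0, 0) for the leading 1-bit.
double: (0, 0) + (0, 0): same x and y₁ ≡ -y₂, so the sum is O.
double: O + O = O (identity).
4G = O.
Finally 4G + H:
O + (8, 9) = (8, 9) (identity).

(8, 9)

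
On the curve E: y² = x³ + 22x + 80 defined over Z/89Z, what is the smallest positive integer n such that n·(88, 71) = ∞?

12

2P: tangent at (88, 71): λ = (3·88² + 22)/(2·71) ≡ 25/53. 53⁻¹ ≡ 42 (mod 89) since 53·42 = 2226 ≡ 1, so λ ≡ 25·42 ≡ 71.
  x = λ² - 88 - 88 = 5041 - 176 ≡ 59; y = λ·(88 - 59) - 71 ≡ 30. → (59, 30)
3P: (59, 30) + (88, 71). λ = (71 - 30)/(88 - 59) ≡ 41/29 mod 89. 29⁻¹ ≡ 43 (mod 89), so λ ≡ 72.
  x = λ² - 59 - 88 = 5184 - 147 ≡ 53; y = λ·(59 - 53) - 30 ≡ 46. → (53, 46)
4P: (53, 46) + (88, 71). λ = (71 - 46)/(88 - 53) ≡ 25/35 mod 89. 35⁻¹ ≡ 28 (mod 89), so λ ≡ 77.
  x = λ² - 53 - 88 = 5929 - 141 ≡ 3; y = λ·(53 - 3) - 46 ≡ 66. → (3, 66)
5P: (3, 66) + (88, 71). λ = (71 - 66)/(88 - 3) ≡ 5/85 mod 89. 85⁻¹ ≡ 22 (mod 89) since 85·22 = 1870 ≡ 1, so λ ≡ 21.
  x = λ² - 3 - 88 = 441 - 91 ≡ 83; y = λ·(3 - 83) - 66 ≡ 34. → (83, 34)
6P: (83, 34) + (88, 71). λ = (71 - 34)/(88 - 83) ≡ 37/5 mod 89. 5⁻¹ ≡ 18 (mod 89) since 5·18 = 90 ≡ 1, so λ ≡ 43.
  x = λ² - 83 - 88 = 1849 - 171 ≡ 76; y = λ·(83 - 76) - 34 ≡ 0. → (76, 0)
7P: (76, 0) + (88, 71). λ = (71 - 0)/(88 - 76) ≡ 71/12 mod 89. 12⁻¹ ≡ 52 (mod 89), so λ ≡ 43.
  x = λ² - 76 - 88 = 1849 - 164 ≡ 83; y = λ·(76 - 83) - 0 ≡ 55. → (83, 55)
8P: (83, 55) + (88, 71). λ = (71 - 55)/(88 - 83) ≡ 16/5 mod 89. 5⁻¹ ≡ 18 (mod 89), so λ ≡ 21.
  x = λ² - 83 - 88 = 441 - 171 ≡ 3; y = λ·(83 - 3) - 55 ≡ 23. → (3, 23)
9P: (3, 23) + (88, 71). λ = (71 - 23)/(88 - 3) ≡ 48/85 mod 89. 85⁻¹ ≡ 22 (mod 89), so λ ≡ 77.
  x = λ² - 3 - 88 = 5929 - 91 ≡ 53; y = λ·(3 - 53) - 23 ≡ 43. → (53, 43)
10P: (53, 43) + (88, 71). λ = (71 - 43)/(88 - 53) ≡ 28/35 mod 89. 35⁻¹ ≡ 28 (mod 89) since 35·28 = 980 ≡ 1, so λ ≡ 72.
  x = λ² - 53 - 88 = 5184 - 141 ≡ 59; y = λ·(53 - 59) - 43 ≡ 59. → (59, 59)
11P: (59, 59) + (88, 71). λ = (71 - 59)/(88 - 59) ≡ 12/29 mod 89. 29⁻¹ ≡ 43 (mod 89), so λ ≡ 71.
  x = λ² - 59 - 88 = 5041 - 147 ≡ 88; y = λ·(59 - 88) - 59 ≡ 18. → (88, 18)
12P: (88, 18) + (88, 71): same x and y₁ ≡ -y₂, so the sum is ∞.
12P = ∞, so the order is 12.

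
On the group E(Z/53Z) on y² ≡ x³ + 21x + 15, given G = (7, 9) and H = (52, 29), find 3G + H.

First 3G:
Repeated addition: build up to 3G.
2G: tangent at (7, 9): λ = (3·7² + 21)/(2·9) ≡ 9/18. 18⁻¹ ≡ 3 (mod 53), so λ ≡ 9·3 ≡ 27.
  x = λ² - 7 - 7 = 729 - 14 ≡ 26; y = λ·(7 - 26) - 9 ≡ 8. → (26, 8)
3G: (26, 8) + (7, 9). λ = (9 - 8)/(7 - 26) ≡ 1/34 mod 53. 34⁻¹ ≡ 39 (mod 53) since 34·39 = 1326 ≡ 1, so λ ≡ 39.
  x = λ² - 26 - 7 = 1521 - 33 ≡ 4; y = λ·(26 - 4) - 8 ≡ 2. → (4, 2)
3G = (4, 2).
Finally 3G + H:
(4, 2) + (52, 29). λ = (29 - 2)/(52 - 4) ≡ 27/48 mod 53. 48⁻¹ ≡ 21 (mod 53) since 48·21 = 1008 ≡ 1, so λ ≡ 37.
  x = λ² - 4 - 52 = 1369 - 56 ≡ 41; y = λ·(4 - 41) - 2 ≡ 7. → (41, 7)

(41, 7)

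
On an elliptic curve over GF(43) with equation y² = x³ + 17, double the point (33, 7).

(29, 5)

tangent at (33, 7): λ = (3·33² + 0)/(2·7) ≡ 42/14. 14⁻¹ ≡ 40 (mod 43) since 14·40 = 560 ≡ 1, so λ ≡ 42·40 ≡ 3.
  x = λ² - 33 - 33 = 9 - 66 ≡ 29; y = λ·(33 - 29) - 7 ≡ 5. → (29, 5)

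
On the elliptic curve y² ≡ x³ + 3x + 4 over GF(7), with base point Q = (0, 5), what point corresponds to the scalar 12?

(1, 1)

Repeated addition: build up to 12Q.
2Q: tangent at (0, 5): λ = (3·0² + 3)/(2·5) ≡ 3/3. 3⁻¹ ≡ 5 (mod 7), so λ ≡ 3·5 ≡ 1.
  x = λ² - 0 - 0 = 1 - 0 ≡ 1; y = λ·(0 - 1) - 5 ≡ 1. → (1, 1)
3Q: (1, 1) + (0, 5). λ = (5 - 1)/(0 - 1) ≡ 4/6 mod 7. 6⁻¹ ≡ 6 (mod 7) since 6·6 = 36 ≡ 1, so λ ≡ 3.
  x = λ² - 1 - 0 = 9 - 1 ≡ 1; y = λ·(1 - 1) - 1 ≡ 6. → (1, 6)
4Q: (1, 6) + (0, 5). λ = (5 - 6)/(0 - 1) ≡ 6/6 mod 7. 6⁻¹ ≡ 6 (mod 7), so λ ≡ 1.
  x = λ² - 1 - 0 = 1 - 1 ≡ 0; y = λ·(1 - 0) - 6 ≡ 2. → (0, 2)
5Q: (0, 2) + (0, 5): same x and y₁ ≡ -y₂, so the sum is the point at infinity.
6Q: the point at infinity + (0, 5) = (0, 5) (identity).
7Q: tangent at (0, 5): λ = (3·0² + 3)/(2·5) ≡ 3/3. 3⁻¹ ≡ 5 (mod 7) since 3·5 = 15 ≡ 1, so λ ≡ 3·5 ≡ 1.
  x = λ² - 0 - 0 = 1 - 0 ≡ 1; y = λ·(0 - 1) - 5 ≡ 1. → (1, 1)
8Q: (1, 1) + (0, 5). λ = (5 - 1)/(0 - 1) ≡ 4/6 mod 7. 6⁻¹ ≡ 6 (mod 7), so λ ≡ 3.
  x = λ² - 1 - 0 = 9 - 1 ≡ 1; y = λ·(1 - 1) - 1 ≡ 6. → (1, 6)
9Q: (1, 6) + (0, 5). λ = (5 - 6)/(0 - 1) ≡ 6/6 mod 7. 6⁻¹ ≡ 6 (mod 7), so λ ≡ 1.
  x = λ² - 1 - 0 = 1 - 1 ≡ 0; y = λ·(1 - 0) - 6 ≡ 2. → (0, 2)
10Q: (0, 2) + (0, 5): same x and y₁ ≡ -y₂, so the sum is the point at infinity.
11Q: the point at infinity + (0, 5) = (0, 5) (identity).
12Q: tangent at (0, 5): λ = (3·0² + 3)/(2·5) ≡ 3/3. 3⁻¹ ≡ 5 (mod 7) since 3·5 = 15 ≡ 1, so λ ≡ 3·5 ≡ 1.
  x = λ² - 0 - 0 = 1 - 0 ≡ 1; y = λ·(0 - 1) - 5 ≡ 1. → (1, 1)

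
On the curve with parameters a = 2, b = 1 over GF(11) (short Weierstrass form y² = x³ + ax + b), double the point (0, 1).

(1, 9)

tangent at (0, 1): λ = (3·0² + 2)/(2·1) ≡ 2/2. 2⁻¹ ≡ 6 (mod 11) since 2·6 = 12 ≡ 1, so λ ≡ 2·6 ≡ 1.
  x = λ² - 0 - 0 = 1 - 0 ≡ 1; y = λ·(0 - 1) - 1 ≡ 9. → (1, 9)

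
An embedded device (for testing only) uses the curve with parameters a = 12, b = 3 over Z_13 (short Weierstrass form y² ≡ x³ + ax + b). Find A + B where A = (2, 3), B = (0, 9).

(7, 12)

(2, 3) + (0, 9). λ = (9 - 3)/(0 - 2) ≡ 6/11 mod 13. 11⁻¹ ≡ 6 (mod 13) since 11·6 = 66 ≡ 1, so λ ≡ 10.
  x = λ² - 2 - 0 = 100 - 2 ≡ 7; y = λ·(2 - 7) - 3 ≡ 12. → (7, 12)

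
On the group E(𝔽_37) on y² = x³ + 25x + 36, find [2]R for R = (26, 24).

tangent at (26, 24): λ = (3·26² + 25)/(2·24) ≡ 18/11. 11⁻¹ ≡ 27 (mod 37), so λ ≡ 18·27 ≡ 5.
  x = λ² - 26 - 26 = 25 - 52 ≡ 10; y = λ·(26 - 10) - 24 ≡ 19. → (10, 19)

(10, 19)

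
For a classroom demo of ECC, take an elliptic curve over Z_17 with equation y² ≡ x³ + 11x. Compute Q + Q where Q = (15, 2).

tangent at (15, 2): λ = (3·15² + 11)/(2·2) ≡ 6/4. 4⁻¹ ≡ 13 (mod 17), so λ ≡ 6·13 ≡ 10.
  x = λ² - 15 - 15 = 100 - 30 ≡ 2; y = λ·(15 - 2) - 2 ≡ 9. → (2, 9)

(2, 9)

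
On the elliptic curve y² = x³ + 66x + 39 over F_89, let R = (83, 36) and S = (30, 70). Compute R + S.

(81, 45)

(83, 36) + (30, 70). λ = (70 - 36)/(30 - 83) ≡ 34/36 mod 89. 36⁻¹ ≡ 47 (mod 89) since 36·47 = 1692 ≡ 1, so λ ≡ 85.
  x = λ² - 83 - 30 = 7225 - 113 ≡ 81; y = λ·(83 - 81) - 36 ≡ 45. → (81, 45)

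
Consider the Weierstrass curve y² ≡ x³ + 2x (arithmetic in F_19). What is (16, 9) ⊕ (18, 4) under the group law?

(16, 9) + (18, 4). λ = (4 - 9)/(18 - 16) ≡ 14/2 mod 19. 2⁻¹ ≡ 10 (mod 19), so λ ≡ 7.
  x = λ² - 16 - 18 = 49 - 34 ≡ 15; y = λ·(16 - 15) - 9 ≡ 17. → (15, 17)

(15, 17)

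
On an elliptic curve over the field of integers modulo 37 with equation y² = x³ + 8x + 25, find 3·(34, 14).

(8, 34)

Write P = (34, 14).
Repeated addition: build up to 3P.
2P: tangent at (34, 14): λ = (3·34² + 8)/(2·14) ≡ 35/28. 28⁻¹ ≡ 4 (mod 37) since 28·4 = 112 ≡ 1, so λ ≡ 35·4 ≡ 29.
  x = λ² - 34 - 34 = 841 - 68 ≡ 33; y = λ·(34 - 33) - 14 ≡ 15. → (33, 15)
3P: (33, 15) + (34, 14). λ = (14 - 15)/(34 - 33) ≡ 36/1 mod 37. 1⁻¹ ≡ 1 (mod 37), so λ ≡ 36.
  x = λ² - 33 - 34 = 1296 - 67 ≡ 8; y = λ·(33 - 8) - 15 ≡ 34. → (8, 34)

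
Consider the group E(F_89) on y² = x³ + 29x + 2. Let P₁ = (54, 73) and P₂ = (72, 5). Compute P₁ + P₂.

(54, 73) + (72, 5). λ = (5 - 73)/(72 - 54) ≡ 21/18 mod 89. 18⁻¹ ≡ 5 (mod 89) since 18·5 = 90 ≡ 1, so λ ≡ 16.
  x = λ² - 54 - 72 = 256 - 126 ≡ 41; y = λ·(54 - 41) - 73 ≡ 46. → (41, 46)

(41, 46)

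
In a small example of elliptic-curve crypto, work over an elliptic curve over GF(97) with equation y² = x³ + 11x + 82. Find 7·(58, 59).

Write G = (58, 59).
Double-and-add on 7 = (111)₂. Start with G = (58, 59) for the leading 1-bit.
double: tangent at (58, 59): λ = (3·58² + 11)/(2·59) ≡ 15/21. 21⁻¹ ≡ 37 (mod 97), so λ ≡ 15·37 ≡ 70.
  x = λ² - 58 - 58 = 4900 - 116 ≡ 31; y = λ·(58 - 31) - 59 ≡ 85. → (31, 85)
add G: (31, 85) + (58, 59). λ = (59 - 85)/(58 - 31) ≡ 71/27 mod 97. 27⁻¹ ≡ 18 (mod 97), so λ ≡ 17.
  x = λ² - 31 - 58 = 289 - 89 ≡ 6; y = λ·(31 - 6) - 85 ≡ 49. → (6, 49)
double: tangent at (6, 49): λ = (3·6² + 11)/(2·49) ≡ 22/1. 1⁻¹ ≡ 1 (mod 97), so λ ≡ 22·1 ≡ 22.
  x = λ² - 6 - 6 = 484 - 12 ≡ 84; y = λ·(6 - 84) - 49 ≡ 78. → (84, 78)
add G: (84, 78) + (58, 59). λ = (59 - 78)/(58 - 84) ≡ 78/71 mod 97. 71⁻¹ ≡ 41 (mod 97) since 71·41 = 2911 ≡ 1, so λ ≡ 94.
  x = λ² - 84 - 58 = 8836 - 142 ≡ 61; y = λ·(84 - 61) - 78 ≡ 47. → (61, 47)

(61, 47)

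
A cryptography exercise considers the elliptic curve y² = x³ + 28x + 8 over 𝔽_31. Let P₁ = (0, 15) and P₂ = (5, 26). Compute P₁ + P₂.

(0, 15) + (5, 26). λ = (26 - 15)/(5 - 0) ≡ 11/5 mod 31. 5⁻¹ ≡ 25 (mod 31), so λ ≡ 27.
  x = λ² - 0 - 5 = 729 - 5 ≡ 11; y = λ·(0 - 11) - 15 ≡ 29. → (11, 29)

(11, 29)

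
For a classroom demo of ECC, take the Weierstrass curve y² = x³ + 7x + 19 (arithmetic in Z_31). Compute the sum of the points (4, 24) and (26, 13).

(9, 25)

(4, 24) + (26, 13). λ = (13 - 24)/(26 - 4) ≡ 20/22 mod 31. 22⁻¹ ≡ 24 (mod 31) since 22·24 = 528 ≡ 1, so λ ≡ 15.
  x = λ² - 4 - 26 = 225 - 30 ≡ 9; y = λ·(4 - 9) - 24 ≡ 25. → (9, 25)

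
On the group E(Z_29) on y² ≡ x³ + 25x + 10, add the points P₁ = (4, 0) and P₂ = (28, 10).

(4, 0) + (28, 10). λ = (10 - 0)/(28 - 4) ≡ 10/24 mod 29. 24⁻¹ ≡ 23 (mod 29) since 24·23 = 552 ≡ 1, so λ ≡ 27.
  x = λ² - 4 - 28 = 729 - 32 ≡ 1; y = λ·(4 - 1) - 0 ≡ 23. → (1, 23)

(1, 23)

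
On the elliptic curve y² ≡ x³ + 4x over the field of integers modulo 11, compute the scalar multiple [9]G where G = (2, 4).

Repeated addition: build up to 9G.
2G: tangent at (2, 4): λ = (3·2² + 4)/(2·4) ≡ 5/8. 8⁻¹ ≡ 7 (mod 11) since 8·7 = 56 ≡ 1, so λ ≡ 5·7 ≡ 2.
  x = λ² - 2 - 2 = 4 - 4 ≡ 0; y = λ·(2 - 0) - 4 ≡ 0. → (0, 0)
3G: (0, 0) + (2, 4). λ = (4 - 0)/(2 - 0) ≡ 4/2 mod 11. 2⁻¹ ≡ 6 (mod 11) since 2·6 = 12 ≡ 1, so λ ≡ 2.
  x = λ² - 0 - 2 = 4 - 2 ≡ 2; y = λ·(0 - 2) - 0 ≡ 7. → (2, 7)
4G: (2, 7) + (2, 4): same x and y₁ ≡ -y₂, so the sum is O.
5G: O + (2, 4) = (2, 4) (identity).
6G: tangent at (2, 4): λ = (3·2² + 4)/(2·4) ≡ 5/8. 8⁻¹ ≡ 7 (mod 11), so λ ≡ 5·7 ≡ 2.
  x = λ² - 2 - 2 = 4 - 4 ≡ 0; y = λ·(2 - 0) - 4 ≡ 0. → (0, 0)
7G: (0, 0) + (2, 4). λ = (4 - 0)/(2 - 0) ≡ 4/2 mod 11. 2⁻¹ ≡ 6 (mod 11), so λ ≡ 2.
  x = λ² - 0 - 2 = 4 - 2 ≡ 2; y = λ·(0 - 2) - 0 ≡ 7. → (2, 7)
8G: (2, 7) + (2, 4): same x and y₁ ≡ -y₂, so the sum is O.
9G: O + (2, 4) = (2, 4) (identity).

(2, 4)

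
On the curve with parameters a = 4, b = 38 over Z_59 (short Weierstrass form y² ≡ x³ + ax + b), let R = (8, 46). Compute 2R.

(52, 27)

tangent at (8, 46): λ = (3·8² + 4)/(2·46) ≡ 19/33. 33⁻¹ ≡ 34 (mod 59), so λ ≡ 19·34 ≡ 56.
  x = λ² - 8 - 8 = 3136 - 16 ≡ 52; y = λ·(8 - 52) - 46 ≡ 27. → (52, 27)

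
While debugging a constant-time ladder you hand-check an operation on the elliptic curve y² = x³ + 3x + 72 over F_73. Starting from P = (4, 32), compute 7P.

(3, 53)

Double-and-add on 7 = (111)₂. Start with P = (4, 32) for the leading 1-bit.
double: tangent at (4, 32): λ = (3·4² + 3)/(2·32) ≡ 51/64. 64⁻¹ ≡ 8 (mod 73), so λ ≡ 51·8 ≡ 43.
  x = λ² - 4 - 4 = 1849 - 8 ≡ 16; y = λ·(4 - 16) - 32 ≡ 36. → (16, 36)
add P: (16, 36) + (4, 32). λ = (32 - 36)/(4 - 16) ≡ 69/61 mod 73. 61⁻¹ ≡ 6 (mod 73) since 61·6 = 366 ≡ 1, so λ ≡ 49.
  x = λ² - 16 - 4 = 2401 - 20 ≡ 45; y = λ·(16 - 45) - 36 ≡ 3. → (45, 3)
double: tangent at (45, 3): λ = (3·45² + 3)/(2·3) ≡ 19/6. 6⁻¹ ≡ 61 (mod 73) since 6·61 = 366 ≡ 1, so λ ≡ 19·61 ≡ 64.
  x = λ² - 45 - 45 = 4096 - 90 ≡ 64; y = λ·(45 - 64) - 3 ≡ 22. → (64, 22)
add P: (64, 22) + (4, 32). λ = (32 - 22)/(4 - 64) ≡ 10/13 mod 73. 13⁻¹ ≡ 45 (mod 73), so λ ≡ 12.
  x = λ² - 64 - 4 = 144 - 68 ≡ 3; y = λ·(64 - 3) - 22 ≡ 53. → (3, 53)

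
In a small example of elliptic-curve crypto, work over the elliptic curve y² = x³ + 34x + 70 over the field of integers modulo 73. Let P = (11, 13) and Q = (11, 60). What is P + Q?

The two points share x = 11 and their y-coordinates satisfy 13 + 60 ≡ 0 (mod 73), so they are inverses. Their sum is the point at infinity.

O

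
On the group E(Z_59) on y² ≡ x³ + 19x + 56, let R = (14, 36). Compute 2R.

(17, 10)

tangent at (14, 36): λ = (3·14² + 19)/(2·36) ≡ 17/13. 13⁻¹ ≡ 50 (mod 59) since 13·50 = 650 ≡ 1, so λ ≡ 17·50 ≡ 24.
  x = λ² - 14 - 14 = 576 - 28 ≡ 17; y = λ·(14 - 17) - 36 ≡ 10. → (17, 10)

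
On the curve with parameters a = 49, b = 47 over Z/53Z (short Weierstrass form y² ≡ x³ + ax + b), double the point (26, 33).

(11, 3)

tangent at (26, 33): λ = (3·26² + 49)/(2·33) ≡ 10/13. 13⁻¹ ≡ 49 (mod 53), so λ ≡ 10·49 ≡ 13.
  x = λ² - 26 - 26 = 169 - 52 ≡ 11; y = λ·(26 - 11) - 33 ≡ 3. → (11, 3)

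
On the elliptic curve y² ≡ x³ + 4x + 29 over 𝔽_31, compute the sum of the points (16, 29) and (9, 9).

(16, 29) + (9, 9). λ = (9 - 29)/(9 - 16) ≡ 11/24 mod 31. 24⁻¹ ≡ 22 (mod 31) since 24·22 = 528 ≡ 1, so λ ≡ 25.
  x = λ² - 16 - 9 = 625 - 25 ≡ 11; y = λ·(16 - 11) - 29 ≡ 3. → (11, 3)

(11, 3)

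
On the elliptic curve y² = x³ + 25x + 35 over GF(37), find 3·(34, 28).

(12, 18)

Write Q = (34, 28).
Repeated addition: build up to 3Q.
2Q: tangent at (34, 28): λ = (3·34² + 25)/(2·28) ≡ 15/19. 19⁻¹ ≡ 2 (mod 37), so λ ≡ 15·2 ≡ 30.
  x = λ² - 34 - 34 = 900 - 68 ≡ 18; y = λ·(34 - 18) - 28 ≡ 8. → (18, 8)
3Q: (18, 8) + (34, 28). λ = (28 - 8)/(34 - 18) ≡ 20/16 mod 37. 16⁻¹ ≡ 7 (mod 37), so λ ≡ 29.
  x = λ² - 18 - 34 = 841 - 52 ≡ 12; y = λ·(18 - 12) - 8 ≡ 18. → (12, 18)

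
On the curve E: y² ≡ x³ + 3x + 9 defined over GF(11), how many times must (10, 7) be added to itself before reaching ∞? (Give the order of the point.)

2P: tangent at (10, 7): λ = (3·10² + 3)/(2·7) ≡ 6/3. 3⁻¹ ≡ 4 (mod 11), so λ ≡ 6·4 ≡ 2.
  x = λ² - 10 - 10 = 4 - 20 ≡ 6; y = λ·(10 - 6) - 7 ≡ 1. → (6, 1)
3P: (6, 1) + (10, 7). λ = (7 - 1)/(10 - 6) ≡ 6/4 mod 11. 4⁻¹ ≡ 3 (mod 11) since 4·3 = 12 ≡ 1, so λ ≡ 7.
  x = λ² - 6 - 10 = 49 - 16 ≡ 0; y = λ·(6 - 0) - 1 ≡ 8. → (0, 8)
4P: (0, 8) + (10, 7). λ = (7 - 8)/(10 - 0) ≡ 10/10 mod 11. 10⁻¹ ≡ 10 (mod 11), so λ ≡ 1.
  x = λ² - 0 - 10 = 1 - 10 ≡ 2; y = λ·(0 - 2) - 8 ≡ 1. → (2, 1)
5P: (2, 1) + (10, 7). λ = (7 - 1)/(10 - 2) ≡ 6/8 mod 11. 8⁻¹ ≡ 7 (mod 11), so λ ≡ 9.
  x = λ² - 2 - 10 = 81 - 12 ≡ 3; y = λ·(2 - 3) - 1 ≡ 1. → (3, 1)
6P: (3, 1) + (10, 7). λ = (7 - 1)/(10 - 3) ≡ 6/7 mod 11. 7⁻¹ ≡ 8 (mod 11), so λ ≡ 4.
  x = λ² - 3 - 10 = 16 - 13 ≡ 3; y = λ·(3 - 3) - 1 ≡ 10. → (3, 10)
7P: (3, 10) + (10, 7). λ = (7 - 10)/(10 - 3) ≡ 8/7 mod 11. 7⁻¹ ≡ 8 (mod 11) since 7·8 = 56 ≡ 1, so λ ≡ 9.
  x = λ² - 3 - 10 = 81 - 13 ≡ 2; y = λ·(3 - 2) - 10 ≡ 10. → (2, 10)
8P: (2, 10) + (10, 7). λ = (7 - 10)/(10 - 2) ≡ 8/8 mod 11. 8⁻¹ ≡ 7 (mod 11) since 8·7 = 56 ≡ 1, so λ ≡ 1.
  x = λ² - 2 - 10 = 1 - 12 ≡ 0; y = λ·(2 - 0) - 10 ≡ 3. → (0, 3)
9P: (0, 3) + (10, 7). λ = (7 - 3)/(10 - 0) ≡ 4/10 mod 11. 10⁻¹ ≡ 10 (mod 11), so λ ≡ 7.
  x = λ² - 0 - 10 = 49 - 10 ≡ 6; y = λ·(0 - 6) - 3 ≡ 10. → (6, 10)
10P: (6, 10) + (10, 7). λ = (7 - 10)/(10 - 6) ≡ 8/4 mod 11. 4⁻¹ ≡ 3 (mod 11), so λ ≡ 2.
  x = λ² - 6 - 10 = 4 - 16 ≡ 10; y = λ·(6 - 10) - 10 ≡ 4. → (10, 4)
11P: (10, 4) + (10, 7): same x and y₁ ≡ -y₂, so the sum is ∞.
11P = ∞, so the order is 11.

11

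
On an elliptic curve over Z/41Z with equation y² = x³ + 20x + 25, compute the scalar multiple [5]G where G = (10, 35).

(33, 38)

Repeated addition: build up to 5G.
2G: tangent at (10, 35): λ = (3·10² + 20)/(2·35) ≡ 33/29. 29⁻¹ ≡ 17 (mod 41), so λ ≡ 33·17 ≡ 28.
  x = λ² - 10 - 10 = 784 - 20 ≡ 26; y = λ·(10 - 26) - 35 ≡ 9. → (26, 9)
3G: (26, 9) + (10, 35). λ = (35 - 9)/(10 - 26) ≡ 26/25 mod 41. 25⁻¹ ≡ 23 (mod 41) since 25·23 = 575 ≡ 1, so λ ≡ 24.
  x = λ² - 26 - 10 = 576 - 36 ≡ 7; y = λ·(26 - 7) - 9 ≡ 37. → (7, 37)
4G: (7, 37) + (10, 35). λ = (35 - 37)/(10 - 7) ≡ 39/3 mod 41. 3⁻¹ ≡ 14 (mod 41) since 3·14 = 42 ≡ 1, so λ ≡ 13.
  x = λ² - 7 - 10 = 169 - 17 ≡ 29; y = λ·(7 - 29) - 37 ≡ 5. → (29, 5)
5G: (29, 5) + (10, 35). λ = (35 - 5)/(10 - 29) ≡ 30/22 mod 41. 22⁻¹ ≡ 28 (mod 41) since 22·28 = 616 ≡ 1, so λ ≡ 20.
  x = λ² - 29 - 10 = 400 - 39 ≡ 33; y = λ·(29 - 33) - 5 ≡ 38. → (33, 38)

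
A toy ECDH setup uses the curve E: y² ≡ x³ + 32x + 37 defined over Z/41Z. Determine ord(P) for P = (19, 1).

3

2P: tangent at (19, 1): λ = (3·19² + 32)/(2·1) ≡ 8/2. 2⁻¹ ≡ 21 (mod 41), so λ ≡ 8·21 ≡ 4.
  x = λ² - 19 - 19 = 16 - 38 ≡ 19; y = λ·(19 - 19) - 1 ≡ 40. → (19, 40)
3P: (19, 40) + (19, 1): same x and y₁ ≡ -y₂, so the sum is O.
3P = O, so the order is 3.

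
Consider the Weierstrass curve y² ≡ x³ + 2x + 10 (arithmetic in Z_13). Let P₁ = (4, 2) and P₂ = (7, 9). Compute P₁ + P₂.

(6, 2)

(4, 2) + (7, 9). λ = (9 - 2)/(7 - 4) ≡ 7/3 mod 13. 3⁻¹ ≡ 9 (mod 13) since 3·9 = 27 ≡ 1, so λ ≡ 11.
  x = λ² - 4 - 7 = 121 - 11 ≡ 6; y = λ·(4 - 6) - 2 ≡ 2. → (6, 2)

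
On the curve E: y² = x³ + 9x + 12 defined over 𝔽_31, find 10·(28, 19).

(15, 22)

Write G = (28, 19).
Repeated addition: build up to 10G.
2G: tangent at (28, 19): λ = (3·28² + 9)/(2·19) ≡ 5/7. 7⁻¹ ≡ 9 (mod 31), so λ ≡ 5·9 ≡ 14.
  x = λ² - 28 - 28 = 196 - 56 ≡ 16; y = λ·(28 - 16) - 19 ≡ 25. → (16, 25)
3G: (16, 25) + (28, 19). λ = (19 - 25)/(28 - 16) ≡ 25/12 mod 31. 12⁻¹ ≡ 13 (mod 31) since 12·13 = 156 ≡ 1, so λ ≡ 15.
  x = λ² - 16 - 28 = 225 - 44 ≡ 26; y = λ·(16 - 26) - 25 ≡ 11. → (26, 11)
4G: (26, 11) + (28, 19). λ = (19 - 11)/(28 - 26) ≡ 8/2 mod 31. 2⁻¹ ≡ 16 (mod 31) since 2·16 = 32 ≡ 1, so λ ≡ 4.
  x = λ² - 26 - 28 = 16 - 54 ≡ 24; y = λ·(26 - 24) - 11 ≡ 28. → (24, 28)
5G: (24, 28) + (28, 19). λ = (19 - 28)/(28 - 24) ≡ 22/4 mod 31. 4⁻¹ ≡ 8 (mod 31) since 4·8 = 32 ≡ 1, so λ ≡ 21.
  x = λ² - 24 - 28 = 441 - 52 ≡ 17; y = λ·(24 - 17) - 28 ≡ 26. → (17, 26)
6G: (17, 26) + (28, 19). λ = (19 - 26)/(28 - 17) ≡ 24/11 mod 31. 11⁻¹ ≡ 17 (mod 31), so λ ≡ 5.
  x = λ² - 17 - 28 = 25 - 45 ≡ 11; y = λ·(17 - 11) - 26 ≡ 4. → (11, 4)
7G: (11, 4) + (28, 19). λ = (19 - 4)/(28 - 11) ≡ 15/17 mod 31. 17⁻¹ ≡ 11 (mod 31) since 17·11 = 187 ≡ 1, so λ ≡ 10.
  x = λ² - 11 - 28 = 100 - 39 ≡ 30; y = λ·(11 - 30) - 4 ≡ 23. → (30, 23)
8G: (30, 23) + (28, 19). λ = (19 - 23)/(28 - 30) ≡ 27/29 mod 31. 29⁻¹ ≡ 15 (mod 31), so λ ≡ 2.
  x = λ² - 30 - 28 = 4 - 58 ≡ 8; y = λ·(30 - 8) - 23 ≡ 21. → (8, 21)
9G: (8, 21) + (28, 19). λ = (19 - 21)/(28 - 8) ≡ 29/20 mod 31. 20⁻¹ ≡ 14 (mod 31), so λ ≡ 3.
  x = λ² - 8 - 28 = 9 - 36 ≡ 4; y = λ·(8 - 4) - 21 ≡ 22. → (4, 22)
10G: (4, 22) + (28, 19). λ = (19 - 22)/(28 - 4) ≡ 28/24 mod 31. 24⁻¹ ≡ 22 (mod 31), so λ ≡ 27.
  x = λ² - 4 - 28 = 729 - 32 ≡ 15; y = λ·(4 - 15) - 22 ≡ 22. → (15, 22)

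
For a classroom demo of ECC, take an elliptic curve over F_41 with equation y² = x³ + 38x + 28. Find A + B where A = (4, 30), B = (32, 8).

(28, 24)

(4, 30) + (32, 8). λ = (8 - 30)/(32 - 4) ≡ 19/28 mod 41. 28⁻¹ ≡ 22 (mod 41), so λ ≡ 8.
  x = λ² - 4 - 32 = 64 - 36 ≡ 28; y = λ·(4 - 28) - 30 ≡ 24. → (28, 24)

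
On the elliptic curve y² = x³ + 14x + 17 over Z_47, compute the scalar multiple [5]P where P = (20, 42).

Double-and-add on 5 = (101)₂. Start with P = (20, 42) for the leading 1-bit.
double: tangent at (20, 42): λ = (3·20² + 14)/(2·42) ≡ 39/37. 37⁻¹ ≡ 14 (mod 47), so λ ≡ 39·14 ≡ 29.
  x = λ² - 20 - 20 = 841 - 40 ≡ 2; y = λ·(20 - 2) - 42 ≡ 10. → (2, 10)
double: tangent at (2, 10): λ = (3·2² + 14)/(2·10) ≡ 26/20. 20⁻¹ ≡ 40 (mod 47), so λ ≡ 26·40 ≡ 6.
  x = λ² - 2 - 2 = 36 - 4 ≡ 32; y = λ·(2 - 32) - 10 ≡ 45. → (32, 45)
add P: (32, 45) + (20, 42). λ = (42 - 45)/(20 - 32) ≡ 44/35 mod 47. 35⁻¹ ≡ 43 (mod 47) since 35·43 = 1505 ≡ 1, so λ ≡ 12.
  x = λ² - 32 - 20 = 144 - 52 ≡ 45; y = λ·(32 - 45) - 45 ≡ 34. → (45, 34)

(45, 34)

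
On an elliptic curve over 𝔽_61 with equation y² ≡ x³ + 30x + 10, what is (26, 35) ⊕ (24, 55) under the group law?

(26, 35) + (24, 55). λ = (55 - 35)/(24 - 26) ≡ 20/59 mod 61. 59⁻¹ ≡ 30 (mod 61) since 59·30 = 1770 ≡ 1, so λ ≡ 51.
  x = λ² - 26 - 24 = 2601 - 50 ≡ 50; y = λ·(26 - 50) - 35 ≡ 22. → (50, 22)

(50, 22)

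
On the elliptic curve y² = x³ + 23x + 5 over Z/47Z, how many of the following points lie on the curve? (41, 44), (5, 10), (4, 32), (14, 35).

0

(41, 44): 44² ≡ 9, rhs ≡ 27 → off.
(5, 10): 10² ≡ 6, rhs ≡ 10 → off.
(4, 32): 32² ≡ 37, rhs ≡ 20 → off.
(14, 35): 35² ≡ 3, rhs ≡ 16 → off.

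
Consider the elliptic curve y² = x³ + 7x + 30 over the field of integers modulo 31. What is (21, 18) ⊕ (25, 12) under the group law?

(21, 18) + (25, 12). λ = (12 - 18)/(25 - 21) ≡ 25/4 mod 31. 4⁻¹ ≡ 8 (mod 31) since 4·8 = 32 ≡ 1, so λ ≡ 14.
  x = λ² - 21 - 25 = 196 - 46 ≡ 26; y = λ·(21 - 26) - 18 ≡ 5. → (26, 5)

(26, 5)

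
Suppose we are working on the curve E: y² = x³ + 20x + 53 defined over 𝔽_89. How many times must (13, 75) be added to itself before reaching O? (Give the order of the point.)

2P: tangent at (13, 75): λ = (3·13² + 20)/(2·75) ≡ 82/61. 61⁻¹ ≡ 54 (mod 89), so λ ≡ 82·54 ≡ 67.
  x = λ² - 13 - 13 = 4489 - 26 ≡ 13; y = λ·(13 - 13) - 75 ≡ 14. → (13, 14)
3P: (13, 14) + (13, 75): same x and y₁ ≡ -y₂, so the sum is O.
3P = O, so the order is 3.

3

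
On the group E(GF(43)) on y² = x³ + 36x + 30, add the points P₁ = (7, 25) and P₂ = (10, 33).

(14, 28)

(7, 25) + (10, 33). λ = (33 - 25)/(10 - 7) ≡ 8/3 mod 43. 3⁻¹ ≡ 29 (mod 43) since 3·29 = 87 ≡ 1, so λ ≡ 17.
  x = λ² - 7 - 10 = 289 - 17 ≡ 14; y = λ·(7 - 14) - 25 ≡ 28. → (14, 28)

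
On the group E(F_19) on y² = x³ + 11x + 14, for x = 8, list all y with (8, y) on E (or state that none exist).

x³ + 11x + 14 = 614 ≡ 6 (mod 19).
Square roots of 6 mod 19: 5 and 14 (since 5² = 25 ≡ 6).

5, 14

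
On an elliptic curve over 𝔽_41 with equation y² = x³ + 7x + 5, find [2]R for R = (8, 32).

tangent at (8, 32): λ = (3·8² + 7)/(2·32) ≡ 35/23. 23⁻¹ ≡ 25 (mod 41), so λ ≡ 35·25 ≡ 14.
  x = λ² - 8 - 8 = 196 - 16 ≡ 16; y = λ·(8 - 16) - 32 ≡ 20. → (16, 20)

(16, 20)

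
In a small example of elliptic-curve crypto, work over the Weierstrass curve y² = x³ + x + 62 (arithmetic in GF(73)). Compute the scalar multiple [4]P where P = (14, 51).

Double-and-add on 4 = (100)₂. Start with P = (14, 51) for the leading 1-bit.
double: tangent at (14, 51): λ = (3·14² + 1)/(2·51) ≡ 5/29. 29⁻¹ ≡ 68 (mod 73) since 29·68 = 1972 ≡ 1, so λ ≡ 5·68 ≡ 48.
  x = λ² - 14 - 14 = 2304 - 28 ≡ 13; y = λ·(14 - 13) - 51 ≡ 70. → (13, 70)
double: tangent at (13, 70): λ = (3·13² + 1)/(2·70) ≡ 70/67. 67⁻¹ ≡ 12 (mod 73) since 67·12 = 804 ≡ 1, so λ ≡ 70·12 ≡ 37.
  x = λ² - 13 - 13 = 1369 - 26 ≡ 29; y = λ·(13 - 29) - 70 ≡ 68. → (29, 68)

(29, 68)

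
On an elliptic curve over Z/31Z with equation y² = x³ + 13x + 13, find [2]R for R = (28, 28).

tangent at (28, 28): λ = (3·28² + 13)/(2·28) ≡ 9/25. 25⁻¹ ≡ 5 (mod 31), so λ ≡ 9·5 ≡ 14.
  x = λ² - 28 - 28 = 196 - 56 ≡ 16; y = λ·(28 - 16) - 28 ≡ 16. → (16, 16)

(16, 16)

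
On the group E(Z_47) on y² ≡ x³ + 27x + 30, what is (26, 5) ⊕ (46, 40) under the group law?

(26, 5) + (46, 40). λ = (40 - 5)/(46 - 26) ≡ 35/20 mod 47. 20⁻¹ ≡ 40 (mod 47), so λ ≡ 37.
  x = λ² - 26 - 46 = 1369 - 72 ≡ 28; y = λ·(26 - 28) - 5 ≡ 15. → (28, 15)

(28, 15)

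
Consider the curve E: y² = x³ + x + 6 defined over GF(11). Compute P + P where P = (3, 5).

(8, 3)

tangent at (3, 5): λ = (3·3² + 1)/(2·5) ≡ 6/10. 10⁻¹ ≡ 10 (mod 11), so λ ≡ 6·10 ≡ 5.
  x = λ² - 3 - 3 = 25 - 6 ≡ 8; y = λ·(3 - 8) - 5 ≡ 3. → (8, 3)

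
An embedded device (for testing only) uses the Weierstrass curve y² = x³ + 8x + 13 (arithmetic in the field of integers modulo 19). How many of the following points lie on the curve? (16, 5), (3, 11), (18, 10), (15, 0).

1

(16, 5): 5² ≡ 6, rhs ≡ 0 → off.
(3, 11): 11² ≡ 7, rhs ≡ 7 → on.
(18, 10): 10² ≡ 5, rhs ≡ 4 → off.
(15, 0): 0² ≡ 0, rhs ≡ 12 → off.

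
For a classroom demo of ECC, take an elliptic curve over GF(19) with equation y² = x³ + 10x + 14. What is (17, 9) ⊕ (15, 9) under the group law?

(17, 9) + (15, 9). λ = (9 - 9)/(15 - 17) ≡ 0/17 mod 19. 17⁻¹ ≡ 9 (mod 19), so λ ≡ 0.
  x = λ² - 17 - 15 = 0 - 32 ≡ 6; y = λ·(17 - 6) - 9 ≡ 10. → (6, 10)

(6, 10)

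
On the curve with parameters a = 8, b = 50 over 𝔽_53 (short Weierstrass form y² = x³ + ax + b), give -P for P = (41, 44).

-(41, 44) = (41, -44 mod 53) = (41, 9).

(41, 9)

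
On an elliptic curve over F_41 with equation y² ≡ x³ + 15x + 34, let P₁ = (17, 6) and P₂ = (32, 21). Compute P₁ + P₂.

(17, 6) + (32, 21). λ = (21 - 6)/(32 - 17) ≡ 15/15 mod 41. 15⁻¹ ≡ 11 (mod 41) since 15·11 = 165 ≡ 1, so λ ≡ 1.
  x = λ² - 17 - 32 = 1 - 49 ≡ 34; y = λ·(17 - 34) - 6 ≡ 18. → (34, 18)

(34, 18)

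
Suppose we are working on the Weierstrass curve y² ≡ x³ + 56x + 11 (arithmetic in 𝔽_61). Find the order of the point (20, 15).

2P: tangent at (20, 15): λ = (3·20² + 56)/(2·15) ≡ 36/30. 30⁻¹ ≡ 59 (mod 61) since 30·59 = 1770 ≡ 1, so λ ≡ 36·59 ≡ 50.
  x = λ² - 20 - 20 = 2500 - 40 ≡ 20; y = λ·(20 - 20) - 15 ≡ 46. → (20, 46)
3P: (20, 46) + (20, 15): same x and y₁ ≡ -y₂, so the sum is O.
3P = O, so the order is 3.

3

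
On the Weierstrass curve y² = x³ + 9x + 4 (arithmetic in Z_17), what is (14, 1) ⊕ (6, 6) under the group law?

(12, 2)

(14, 1) + (6, 6). λ = (6 - 1)/(6 - 14) ≡ 5/9 mod 17. 9⁻¹ ≡ 2 (mod 17) since 9·2 = 18 ≡ 1, so λ ≡ 10.
  x = λ² - 14 - 6 = 100 - 20 ≡ 12; y = λ·(14 - 12) - 1 ≡ 2. → (12, 2)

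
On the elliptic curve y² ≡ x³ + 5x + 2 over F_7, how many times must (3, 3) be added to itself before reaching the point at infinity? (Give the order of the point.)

3

2P: tangent at (3, 3): λ = (3·3² + 5)/(2·3) ≡ 4/6. 6⁻¹ ≡ 6 (mod 7) since 6·6 = 36 ≡ 1, so λ ≡ 4·6 ≡ 3.
  x = λ² - 3 - 3 = 9 - 6 ≡ 3; y = λ·(3 - 3) - 3 ≡ 4. → (3, 4)
3P: (3, 4) + (3, 3): same x and y₁ ≡ -y₂, so the sum is the point at infinity.
3P = the point at infinity, so the order is 3.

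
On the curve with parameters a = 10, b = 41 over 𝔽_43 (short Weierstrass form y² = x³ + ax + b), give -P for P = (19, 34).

-(19, 34) = (19, -34 mod 43) = (19, 9).

(19, 9)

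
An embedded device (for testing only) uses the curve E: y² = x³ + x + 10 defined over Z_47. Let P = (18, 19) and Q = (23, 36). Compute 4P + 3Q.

First 4P:
Double-and-add on 4 = (100)₂. Start with P = (18, 19) for the leading 1-bit.
double: tangent at (18, 19): λ = (3·18² + 1)/(2·19) ≡ 33/38. 38⁻¹ ≡ 26 (mod 47) since 38·26 = 988 ≡ 1, so λ ≡ 33·26 ≡ 12.
  x = λ² - 18 - 18 = 144 - 36 ≡ 14; y = λ·(18 - 14) - 19 ≡ 29. → (14, 29)
double: tangent at (14, 29): λ = (3·14² + 1)/(2·29) ≡ 25/11. 11⁻¹ ≡ 30 (mod 47), so λ ≡ 25·30 ≡ 45.
  x = λ² - 14 - 14 = 2025 - 28 ≡ 23; y = λ·(14 - 23) - 29 ≡ 36. → (23, 36)
4P = (23, 36).
Next 3Q:
Repeated addition: build up to 3Q.
2Q: tangent at (23, 36): λ = (3·23² + 1)/(2·36) ≡ 37/25. 25⁻¹ ≡ 32 (mod 47), so λ ≡ 37·32 ≡ 9.
  x = λ² - 23 - 23 = 81 - 46 ≡ 35; y = λ·(23 - 35) - 36 ≡ 44. → (35, 44)
3Q: (35, 44) + (23, 36). λ = (36 - 44)/(23 - 35) ≡ 39/35 mod 47. 35⁻¹ ≡ 43 (mod 47), so λ ≡ 32.
  x = λ² - 35 - 23 = 1024 - 58 ≡ 26; y = λ·(35 - 26) - 44 ≡ 9. → (26, 9)
3Q = (26, 9).
Finally 4P + 3Q:
(23, 36) + (26, 9). λ = (9 - 36)/(26 - 23) ≡ 20/3 mod 47. 3⁻¹ ≡ 16 (mod 47) since 3·16 = 48 ≡ 1, so λ ≡ 38.
  x = λ² - 23 - 26 = 1444 - 49 ≡ 32; y = λ·(23 - 32) - 36 ≡ 45. → (32, 45)

(32, 45)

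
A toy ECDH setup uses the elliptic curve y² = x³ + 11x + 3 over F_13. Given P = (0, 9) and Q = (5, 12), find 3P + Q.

First 3P:
Repeated addition: build up to 3P.
2P: tangent at (0, 9): λ = (3·0² + 11)/(2·9) ≡ 11/5. 5⁻¹ ≡ 8 (mod 13) since 5·8 = 40 ≡ 1, so λ ≡ 11·8 ≡ 10.
  x = λ² - 0 - 0 = 100 - 0 ≡ 9; y = λ·(0 - 9) - 9 ≡ 5. → (9, 5)
3P: (9, 5) + (0, 9). λ = (9 - 5)/(0 - 9) ≡ 4/4 mod 13. 4⁻¹ ≡ 10 (mod 13) since 4·10 = 40 ≡ 1, so λ ≡ 1.
  x = λ² - 9 - 0 = 1 - 9 ≡ 5; y = λ·(9 - 5) - 5 ≡ 12. → (5, 12)
3P = (5, 12).
Finally 3P + Q:
tangent at (5, 12): λ = (3·5² + 11)/(2·12) ≡ 8/11. 11⁻¹ ≡ 6 (mod 13) since 11·6 = 66 ≡ 1, so λ ≡ 8·6 ≡ 9.
  x = λ² - 5 - 5 = 81 - 10 ≡ 6; y = λ·(5 - 6) - 12 ≡ 5. → (6, 5)

(6, 5)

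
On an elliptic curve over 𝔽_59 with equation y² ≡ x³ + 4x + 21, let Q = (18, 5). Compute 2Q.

tangent at (18, 5): λ = (3·18² + 4)/(2·5) ≡ 32/10. 10⁻¹ ≡ 6 (mod 59), so λ ≡ 32·6 ≡ 15.
  x = λ² - 18 - 18 = 225 - 36 ≡ 12; y = λ·(18 - 12) - 5 ≡ 26. → (12, 26)

(12, 26)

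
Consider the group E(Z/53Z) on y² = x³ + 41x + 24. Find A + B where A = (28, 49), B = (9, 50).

(28, 49) + (9, 50). λ = (50 - 49)/(9 - 28) ≡ 1/34 mod 53. 34⁻¹ ≡ 39 (mod 53) since 34·39 = 1326 ≡ 1, so λ ≡ 39.
  x = λ² - 28 - 9 = 1521 - 37 ≡ 0; y = λ·(28 - 0) - 49 ≡ 36. → (0, 36)

(0, 36)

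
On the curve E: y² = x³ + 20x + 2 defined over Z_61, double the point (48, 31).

(22, 7)

tangent at (48, 31): λ = (3·48² + 20)/(2·31) ≡ 39/1. 1⁻¹ ≡ 1 (mod 61), so λ ≡ 39·1 ≡ 39.
  x = λ² - 48 - 48 = 1521 - 96 ≡ 22; y = λ·(48 - 22) - 31 ≡ 7. → (22, 7)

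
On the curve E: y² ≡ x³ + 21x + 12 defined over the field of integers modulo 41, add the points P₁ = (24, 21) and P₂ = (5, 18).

(16, 4)

(24, 21) + (5, 18). λ = (18 - 21)/(5 - 24) ≡ 38/22 mod 41. 22⁻¹ ≡ 28 (mod 41), so λ ≡ 39.
  x = λ² - 24 - 5 = 1521 - 29 ≡ 16; y = λ·(24 - 16) - 21 ≡ 4. → (16, 4)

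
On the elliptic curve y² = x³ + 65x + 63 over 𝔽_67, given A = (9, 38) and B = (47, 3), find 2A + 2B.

(21, 6)

First 2A:
Repeated addition: build up to 2A.
2A: tangent at (9, 38): λ = (3·9² + 65)/(2·38) ≡ 40/9. 9⁻¹ ≡ 15 (mod 67) since 9·15 = 135 ≡ 1, so λ ≡ 40·15 ≡ 64.
  x = λ² - 9 - 9 = 4096 - 18 ≡ 58; y = λ·(9 - 58) - 38 ≡ 42. → (58, 42)
2A = (58, 42).
Next 2B:
Repeated addition: build up to 2B.
2B: tangent at (47, 3): λ = (3·47² + 65)/(2·3) ≡ 59/6. 6⁻¹ ≡ 56 (mod 67), so λ ≡ 59·56 ≡ 21.
  x = λ² - 47 - 47 = 441 - 94 ≡ 12; y = λ·(47 - 12) - 3 ≡ 62. → (12, 62)
2B = (12, 62).
Finally 2A + 2B:
(58, 42) + (12, 62). λ = (62 - 42)/(12 - 58) ≡ 20/21 mod 67. 21⁻¹ ≡ 16 (mod 67) since 21·16 = 336 ≡ 1, so λ ≡ 52.
  x = λ² - 58 - 12 = 2704 - 70 ≡ 21; y = λ·(58 - 21) - 42 ≡ 6. → (21, 6)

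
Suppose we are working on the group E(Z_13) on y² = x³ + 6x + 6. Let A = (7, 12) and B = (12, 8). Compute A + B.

(7, 12) + (12, 8). λ = (8 - 12)/(12 - 7) ≡ 9/5 mod 13. 5⁻¹ ≡ 8 (mod 13), so λ ≡ 7.
  x = λ² - 7 - 12 = 49 - 19 ≡ 4; y = λ·(7 - 4) - 12 ≡ 9. → (4, 9)

(4, 9)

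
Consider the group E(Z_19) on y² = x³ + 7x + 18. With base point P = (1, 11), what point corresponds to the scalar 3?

(3, 3)

Repeated addition: build up to 3P.
2P: tangent at (1, 11): λ = (3·1² + 7)/(2·11) ≡ 10/3. 3⁻¹ ≡ 13 (mod 19) since 3·13 = 39 ≡ 1, so λ ≡ 10·13 ≡ 16.
  x = λ² - 1 - 1 = 256 - 2 ≡ 7; y = λ·(1 - 7) - 11 ≡ 7. → (7, 7)
3P: (7, 7) + (1, 11). λ = (11 - 7)/(1 - 7) ≡ 4/13 mod 19. 13⁻¹ ≡ 3 (mod 19) since 13·3 = 39 ≡ 1, so λ ≡ 12.
  x = λ² - 7 - 1 = 144 - 8 ≡ 3; y = λ·(7 - 3) - 7 ≡ 3. → (3, 3)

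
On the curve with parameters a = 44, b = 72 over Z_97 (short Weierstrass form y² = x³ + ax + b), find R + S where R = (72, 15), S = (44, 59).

(29, 56)

(72, 15) + (44, 59). λ = (59 - 15)/(44 - 72) ≡ 44/69 mod 97. 69⁻¹ ≡ 45 (mod 97) since 69·45 = 3105 ≡ 1, so λ ≡ 40.
  x = λ² - 72 - 44 = 1600 - 116 ≡ 29; y = λ·(72 - 29) - 15 ≡ 56. → (29, 56)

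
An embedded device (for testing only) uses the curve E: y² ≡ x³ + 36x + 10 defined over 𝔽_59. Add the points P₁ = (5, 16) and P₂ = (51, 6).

(20, 36)

(5, 16) + (51, 6). λ = (6 - 16)/(51 - 5) ≡ 49/46 mod 59. 46⁻¹ ≡ 9 (mod 59), so λ ≡ 28.
  x = λ² - 5 - 51 = 784 - 56 ≡ 20; y = λ·(5 - 20) - 16 ≡ 36. → (20, 36)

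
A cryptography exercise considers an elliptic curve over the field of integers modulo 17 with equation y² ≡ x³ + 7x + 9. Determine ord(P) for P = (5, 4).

2P: tangent at (5, 4): λ = (3·5² + 7)/(2·4) ≡ 14/8. 8⁻¹ ≡ 15 (mod 17) since 8·15 = 120 ≡ 1, so λ ≡ 14·15 ≡ 6.
  x = λ² - 5 - 5 = 36 - 10 ≡ 9; y = λ·(5 - 9) - 4 ≡ 6. → (9, 6)
3P: (9, 6) + (5, 4). λ = (4 - 6)/(5 - 9) ≡ 15/13 mod 17. 13⁻¹ ≡ 4 (mod 17), so λ ≡ 9.
  x = λ² - 9 - 5 = 81 - 14 ≡ 16; y = λ·(9 - 16) - 6 ≡ 16. → (16, 16)
4P: (16, 16) + (5, 4). λ = (4 - 16)/(5 - 16) ≡ 5/6 mod 17. 6⁻¹ ≡ 3 (mod 17), so λ ≡ 15.
  x = λ² - 16 - 5 = 225 - 21 ≡ 0; y = λ·(16 - 0) - 16 ≡ 3. → (0, 3)
5P: (0, 3) + (5, 4). λ = (4 - 3)/(5 - 0) ≡ 1/5 mod 17. 5⁻¹ ≡ 7 (mod 17) since 5·7 = 35 ≡ 1, so λ ≡ 7.
  x = λ² - 0 - 5 = 49 - 5 ≡ 10; y = λ·(0 - 10) - 3 ≡ 12. → (10, 12)
6P: (10, 12) + (5, 4). λ = (4 - 12)/(5 - 10) ≡ 9/12 mod 17. 12⁻¹ ≡ 10 (mod 17) since 12·10 = 120 ≡ 1, so λ ≡ 5.
  x = λ² - 10 - 5 = 25 - 15 ≡ 10; y = λ·(10 - 10) - 12 ≡ 5. → (10, 5)
7P: (10, 5) + (5, 4). λ = (4 - 5)/(5 - 10) ≡ 16/12 mod 17. 12⁻¹ ≡ 10 (mod 17), so λ ≡ 7.
  x = λ² - 10 - 5 = 49 - 15 ≡ 0; y = λ·(10 - 0) - 5 ≡ 14. → (0, 14)
8P: (0, 14) + (5, 4). λ = (4 - 14)/(5 - 0) ≡ 7/5 mod 17. 5⁻¹ ≡ 7 (mod 17), so λ ≡ 15.
  x = λ² - 0 - 5 = 225 - 5 ≡ 16; y = λ·(0 - 16) - 14 ≡ 1. → (16, 1)
9P: (16, 1) + (5, 4). λ = (4 - 1)/(5 - 16) ≡ 3/6 mod 17. 6⁻¹ ≡ 3 (mod 17) since 6·3 = 18 ≡ 1, so λ ≡ 9.
  x = λ² - 16 - 5 = 81 - 21 ≡ 9; y = λ·(16 - 9) - 1 ≡ 11. → (9, 11)
10P: (9, 11) + (5, 4). λ = (4 - 11)/(5 - 9) ≡ 10/13 mod 17. 13⁻¹ ≡ 4 (mod 17) since 13·4 = 52 ≡ 1, so λ ≡ 6.
  x = λ² - 9 - 5 = 36 - 14 ≡ 5; y = λ·(9 - 5) - 11 ≡ 13. → (5, 13)
11P: (5, 13) + (5, 4): same x and y₁ ≡ -y₂, so the sum is ∞.
11P = ∞, so the order is 11.

11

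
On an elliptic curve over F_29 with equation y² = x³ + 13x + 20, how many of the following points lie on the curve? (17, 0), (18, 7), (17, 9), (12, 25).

(17, 0): 0² ≡ 0, rhs ≡ 21 → off.
(18, 7): 7² ≡ 20, rhs ≡ 25 → off.
(17, 9): 9² ≡ 23, rhs ≡ 21 → off.
(12, 25): 25² ≡ 16, rhs ≡ 19 → off.

0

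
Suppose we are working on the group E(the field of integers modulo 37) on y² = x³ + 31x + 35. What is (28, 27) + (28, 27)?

(7, 22)

tangent at (28, 27): λ = (3·28² + 31)/(2·27) ≡ 15/17. 17⁻¹ ≡ 24 (mod 37), so λ ≡ 15·24 ≡ 27.
  x = λ² - 28 - 28 = 729 - 56 ≡ 7; y = λ·(28 - 7) - 27 ≡ 22. → (7, 22)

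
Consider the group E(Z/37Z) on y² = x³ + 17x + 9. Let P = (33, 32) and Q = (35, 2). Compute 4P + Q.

(5, 21)

First 4P:
Repeated addition: build up to 4P.
2P: tangent at (33, 32): λ = (3·33² + 17)/(2·32) ≡ 28/27. 27⁻¹ ≡ 11 (mod 37) since 27·11 = 297 ≡ 1, so λ ≡ 28·11 ≡ 12.
  x = λ² - 33 - 33 = 144 - 66 ≡ 4; y = λ·(33 - 4) - 32 ≡ 20. → (4, 20)
3P: (4, 20) + (33, 32). λ = (32 - 20)/(33 - 4) ≡ 12/29 mod 37. 29⁻¹ ≡ 23 (mod 37), so λ ≡ 17.
  x = λ² - 4 - 33 = 289 - 37 ≡ 30; y = λ·(4 - 30) - 20 ≡ 19. → (30, 19)
4P: (30, 19) + (33, 32). λ = (32 - 19)/(33 - 30) ≡ 13/3 mod 37. 3⁻¹ ≡ 25 (mod 37) since 3·25 = 75 ≡ 1, so λ ≡ 29.
  x = λ² - 30 - 33 = 841 - 63 ≡ 1; y = λ·(30 - 1) - 19 ≡ 8. → (1, 8)
4P = (1, 8).
Finally 4P + Q:
(1, 8) + (35, 2). λ = (2 - 8)/(35 - 1) ≡ 31/34 mod 37. 34⁻¹ ≡ 12 (mod 37) since 34·12 = 408 ≡ 1, so λ ≡ 2.
  x = λ² - 1 - 35 = 4 - 36 ≡ 5; y = λ·(1 - 5) - 8 ≡ 21. → (5, 21)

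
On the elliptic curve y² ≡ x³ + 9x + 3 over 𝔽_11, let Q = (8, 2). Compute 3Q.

Repeated addition: build up to 3Q.
2Q: tangent at (8, 2): λ = (3·8² + 9)/(2·2) ≡ 3/4. 4⁻¹ ≡ 3 (mod 11), so λ ≡ 3·3 ≡ 9.
  x = λ² - 8 - 8 = 81 - 16 ≡ 10; y = λ·(8 - 10) - 2 ≡ 2. → (10, 2)
3Q: (10, 2) + (8, 2). λ = (2 - 2)/(8 - 10) ≡ 0/9 mod 11. 9⁻¹ ≡ 5 (mod 11), so λ ≡ 0.
  x = λ² - 10 - 8 = 0 - 18 ≡ 4; y = λ·(10 - 4) - 2 ≡ 9. → (4, 9)

(4, 9)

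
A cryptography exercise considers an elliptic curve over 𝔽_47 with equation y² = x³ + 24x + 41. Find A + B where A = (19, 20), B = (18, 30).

(16, 44)

(19, 20) + (18, 30). λ = (30 - 20)/(18 - 19) ≡ 10/46 mod 47. 46⁻¹ ≡ 46 (mod 47), so λ ≡ 37.
  x = λ² - 19 - 18 = 1369 - 37 ≡ 16; y = λ·(19 - 16) - 20 ≡ 44. → (16, 44)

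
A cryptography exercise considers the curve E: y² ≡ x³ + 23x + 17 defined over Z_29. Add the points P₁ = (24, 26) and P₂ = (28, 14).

(15, 5)

(24, 26) + (28, 14). λ = (14 - 26)/(28 - 24) ≡ 17/4 mod 29. 4⁻¹ ≡ 22 (mod 29), so λ ≡ 26.
  x = λ² - 24 - 28 = 676 - 52 ≡ 15; y = λ·(24 - 15) - 26 ≡ 5. → (15, 5)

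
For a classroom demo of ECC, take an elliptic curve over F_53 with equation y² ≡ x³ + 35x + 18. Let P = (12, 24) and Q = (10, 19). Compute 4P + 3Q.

First 4P:
Repeated addition: build up to 4P.
2P: tangent at (12, 24): λ = (3·12² + 35)/(2·24) ≡ 43/48. 48⁻¹ ≡ 21 (mod 53), so λ ≡ 43·21 ≡ 2.
  x = λ² - 12 - 12 = 4 - 24 ≡ 33; y = λ·(12 - 33) - 24 ≡ 40. → (33, 40)
3P: (33, 40) + (12, 24). λ = (24 - 40)/(12 - 33) ≡ 37/32 mod 53. 32⁻¹ ≡ 5 (mod 53) since 32·5 = 160 ≡ 1, so λ ≡ 26.
  x = λ² - 33 - 12 = 676 - 45 ≡ 48; y = λ·(33 - 48) - 40 ≡ 47. → (48, 47)
4P: (48, 47) + (12, 24). λ = (24 - 47)/(12 - 48) ≡ 30/17 mod 53. 17⁻¹ ≡ 25 (mod 53) since 17·25 = 425 ≡ 1, so λ ≡ 8.
  x = λ² - 48 - 12 = 64 - 60 ≡ 4; y = λ·(48 - 4) - 47 ≡ 40. → (4, 40)
4P = (4, 40).
Next 3Q:
Repeated addition: build up to 3Q.
2Q: tangent at (10, 19): λ = (3·10² + 35)/(2·19) ≡ 17/38. 38⁻¹ ≡ 7 (mod 53) since 38·7 = 266 ≡ 1, so λ ≡ 17·7 ≡ 13.
  x = λ² - 10 - 10 = 169 - 20 ≡ 43; y = λ·(10 - 43) - 19 ≡ 29. → (43, 29)
3Q: (43, 29) + (10, 19). λ = (19 - 29)/(10 - 43) ≡ 43/20 mod 53. 20⁻¹ ≡ 8 (mod 53) since 20·8 = 160 ≡ 1, so λ ≡ 26.
  x = λ² - 43 - 10 = 676 - 53 ≡ 40; y = λ·(43 - 40) - 29 ≡ 49. → (40, 49)
3Q = (40, 49).
Finally 4P + 3Q:
(4, 40) + (40, 49). λ = (49 - 40)/(40 - 4) ≡ 9/36 mod 53. 36⁻¹ ≡ 28 (mod 53), so λ ≡ 40.
  x = λ² - 4 - 40 = 1600 - 44 ≡ 19; y = λ·(4 - 19) - 40 ≡ 49. → (19, 49)

(19, 49)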